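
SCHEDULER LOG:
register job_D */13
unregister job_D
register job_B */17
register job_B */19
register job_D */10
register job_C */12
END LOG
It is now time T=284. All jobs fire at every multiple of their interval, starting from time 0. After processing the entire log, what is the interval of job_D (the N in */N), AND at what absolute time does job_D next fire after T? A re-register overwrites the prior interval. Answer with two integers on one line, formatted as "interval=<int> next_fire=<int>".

Op 1: register job_D */13 -> active={job_D:*/13}
Op 2: unregister job_D -> active={}
Op 3: register job_B */17 -> active={job_B:*/17}
Op 4: register job_B */19 -> active={job_B:*/19}
Op 5: register job_D */10 -> active={job_B:*/19, job_D:*/10}
Op 6: register job_C */12 -> active={job_B:*/19, job_C:*/12, job_D:*/10}
Final interval of job_D = 10
Next fire of job_D after T=284: (284//10+1)*10 = 290

Answer: interval=10 next_fire=290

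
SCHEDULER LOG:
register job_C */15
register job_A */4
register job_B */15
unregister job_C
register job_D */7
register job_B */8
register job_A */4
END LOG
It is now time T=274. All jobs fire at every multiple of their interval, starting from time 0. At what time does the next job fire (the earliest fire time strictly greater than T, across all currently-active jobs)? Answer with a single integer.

Answer: 276

Derivation:
Op 1: register job_C */15 -> active={job_C:*/15}
Op 2: register job_A */4 -> active={job_A:*/4, job_C:*/15}
Op 3: register job_B */15 -> active={job_A:*/4, job_B:*/15, job_C:*/15}
Op 4: unregister job_C -> active={job_A:*/4, job_B:*/15}
Op 5: register job_D */7 -> active={job_A:*/4, job_B:*/15, job_D:*/7}
Op 6: register job_B */8 -> active={job_A:*/4, job_B:*/8, job_D:*/7}
Op 7: register job_A */4 -> active={job_A:*/4, job_B:*/8, job_D:*/7}
  job_A: interval 4, next fire after T=274 is 276
  job_B: interval 8, next fire after T=274 is 280
  job_D: interval 7, next fire after T=274 is 280
Earliest fire time = 276 (job job_A)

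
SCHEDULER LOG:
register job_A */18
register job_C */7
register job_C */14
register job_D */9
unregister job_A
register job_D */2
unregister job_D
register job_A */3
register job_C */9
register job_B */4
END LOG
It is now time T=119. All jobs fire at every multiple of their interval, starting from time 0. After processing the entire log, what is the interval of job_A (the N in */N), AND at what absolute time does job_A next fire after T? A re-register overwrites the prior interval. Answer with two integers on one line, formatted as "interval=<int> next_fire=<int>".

Op 1: register job_A */18 -> active={job_A:*/18}
Op 2: register job_C */7 -> active={job_A:*/18, job_C:*/7}
Op 3: register job_C */14 -> active={job_A:*/18, job_C:*/14}
Op 4: register job_D */9 -> active={job_A:*/18, job_C:*/14, job_D:*/9}
Op 5: unregister job_A -> active={job_C:*/14, job_D:*/9}
Op 6: register job_D */2 -> active={job_C:*/14, job_D:*/2}
Op 7: unregister job_D -> active={job_C:*/14}
Op 8: register job_A */3 -> active={job_A:*/3, job_C:*/14}
Op 9: register job_C */9 -> active={job_A:*/3, job_C:*/9}
Op 10: register job_B */4 -> active={job_A:*/3, job_B:*/4, job_C:*/9}
Final interval of job_A = 3
Next fire of job_A after T=119: (119//3+1)*3 = 120

Answer: interval=3 next_fire=120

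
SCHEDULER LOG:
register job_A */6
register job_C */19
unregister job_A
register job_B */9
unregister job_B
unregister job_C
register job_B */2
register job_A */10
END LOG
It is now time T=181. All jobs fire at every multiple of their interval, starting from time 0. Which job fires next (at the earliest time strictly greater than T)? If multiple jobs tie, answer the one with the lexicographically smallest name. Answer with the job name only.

Answer: job_B

Derivation:
Op 1: register job_A */6 -> active={job_A:*/6}
Op 2: register job_C */19 -> active={job_A:*/6, job_C:*/19}
Op 3: unregister job_A -> active={job_C:*/19}
Op 4: register job_B */9 -> active={job_B:*/9, job_C:*/19}
Op 5: unregister job_B -> active={job_C:*/19}
Op 6: unregister job_C -> active={}
Op 7: register job_B */2 -> active={job_B:*/2}
Op 8: register job_A */10 -> active={job_A:*/10, job_B:*/2}
  job_A: interval 10, next fire after T=181 is 190
  job_B: interval 2, next fire after T=181 is 182
Earliest = 182, winner (lex tiebreak) = job_B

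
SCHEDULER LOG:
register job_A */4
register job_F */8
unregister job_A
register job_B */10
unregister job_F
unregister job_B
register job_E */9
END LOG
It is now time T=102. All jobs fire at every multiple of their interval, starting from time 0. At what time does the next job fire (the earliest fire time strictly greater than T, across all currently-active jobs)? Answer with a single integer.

Op 1: register job_A */4 -> active={job_A:*/4}
Op 2: register job_F */8 -> active={job_A:*/4, job_F:*/8}
Op 3: unregister job_A -> active={job_F:*/8}
Op 4: register job_B */10 -> active={job_B:*/10, job_F:*/8}
Op 5: unregister job_F -> active={job_B:*/10}
Op 6: unregister job_B -> active={}
Op 7: register job_E */9 -> active={job_E:*/9}
  job_E: interval 9, next fire after T=102 is 108
Earliest fire time = 108 (job job_E)

Answer: 108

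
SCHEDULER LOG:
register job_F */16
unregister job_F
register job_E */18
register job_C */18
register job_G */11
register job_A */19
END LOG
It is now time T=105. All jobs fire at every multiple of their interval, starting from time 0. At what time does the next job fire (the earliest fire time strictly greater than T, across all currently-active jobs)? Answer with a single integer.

Answer: 108

Derivation:
Op 1: register job_F */16 -> active={job_F:*/16}
Op 2: unregister job_F -> active={}
Op 3: register job_E */18 -> active={job_E:*/18}
Op 4: register job_C */18 -> active={job_C:*/18, job_E:*/18}
Op 5: register job_G */11 -> active={job_C:*/18, job_E:*/18, job_G:*/11}
Op 6: register job_A */19 -> active={job_A:*/19, job_C:*/18, job_E:*/18, job_G:*/11}
  job_A: interval 19, next fire after T=105 is 114
  job_C: interval 18, next fire after T=105 is 108
  job_E: interval 18, next fire after T=105 is 108
  job_G: interval 11, next fire after T=105 is 110
Earliest fire time = 108 (job job_C)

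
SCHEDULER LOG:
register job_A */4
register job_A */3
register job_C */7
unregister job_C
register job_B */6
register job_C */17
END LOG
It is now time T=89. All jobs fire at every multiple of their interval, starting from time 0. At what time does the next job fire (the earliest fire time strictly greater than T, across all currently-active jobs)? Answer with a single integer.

Answer: 90

Derivation:
Op 1: register job_A */4 -> active={job_A:*/4}
Op 2: register job_A */3 -> active={job_A:*/3}
Op 3: register job_C */7 -> active={job_A:*/3, job_C:*/7}
Op 4: unregister job_C -> active={job_A:*/3}
Op 5: register job_B */6 -> active={job_A:*/3, job_B:*/6}
Op 6: register job_C */17 -> active={job_A:*/3, job_B:*/6, job_C:*/17}
  job_A: interval 3, next fire after T=89 is 90
  job_B: interval 6, next fire after T=89 is 90
  job_C: interval 17, next fire after T=89 is 102
Earliest fire time = 90 (job job_A)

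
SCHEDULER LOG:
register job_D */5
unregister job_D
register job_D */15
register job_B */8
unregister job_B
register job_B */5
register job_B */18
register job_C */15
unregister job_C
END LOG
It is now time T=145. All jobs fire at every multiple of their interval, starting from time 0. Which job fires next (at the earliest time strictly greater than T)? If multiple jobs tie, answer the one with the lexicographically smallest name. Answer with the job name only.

Answer: job_D

Derivation:
Op 1: register job_D */5 -> active={job_D:*/5}
Op 2: unregister job_D -> active={}
Op 3: register job_D */15 -> active={job_D:*/15}
Op 4: register job_B */8 -> active={job_B:*/8, job_D:*/15}
Op 5: unregister job_B -> active={job_D:*/15}
Op 6: register job_B */5 -> active={job_B:*/5, job_D:*/15}
Op 7: register job_B */18 -> active={job_B:*/18, job_D:*/15}
Op 8: register job_C */15 -> active={job_B:*/18, job_C:*/15, job_D:*/15}
Op 9: unregister job_C -> active={job_B:*/18, job_D:*/15}
  job_B: interval 18, next fire after T=145 is 162
  job_D: interval 15, next fire after T=145 is 150
Earliest = 150, winner (lex tiebreak) = job_D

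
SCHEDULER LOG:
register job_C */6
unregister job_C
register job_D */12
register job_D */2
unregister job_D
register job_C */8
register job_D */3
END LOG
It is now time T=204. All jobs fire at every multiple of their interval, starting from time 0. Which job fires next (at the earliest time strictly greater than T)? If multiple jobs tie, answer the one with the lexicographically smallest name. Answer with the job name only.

Op 1: register job_C */6 -> active={job_C:*/6}
Op 2: unregister job_C -> active={}
Op 3: register job_D */12 -> active={job_D:*/12}
Op 4: register job_D */2 -> active={job_D:*/2}
Op 5: unregister job_D -> active={}
Op 6: register job_C */8 -> active={job_C:*/8}
Op 7: register job_D */3 -> active={job_C:*/8, job_D:*/3}
  job_C: interval 8, next fire after T=204 is 208
  job_D: interval 3, next fire after T=204 is 207
Earliest = 207, winner (lex tiebreak) = job_D

Answer: job_D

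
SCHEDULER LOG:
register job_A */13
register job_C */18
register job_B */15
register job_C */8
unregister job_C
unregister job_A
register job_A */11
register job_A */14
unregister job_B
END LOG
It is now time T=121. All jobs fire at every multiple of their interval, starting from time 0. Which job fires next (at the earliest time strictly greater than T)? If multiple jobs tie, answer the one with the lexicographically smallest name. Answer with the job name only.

Answer: job_A

Derivation:
Op 1: register job_A */13 -> active={job_A:*/13}
Op 2: register job_C */18 -> active={job_A:*/13, job_C:*/18}
Op 3: register job_B */15 -> active={job_A:*/13, job_B:*/15, job_C:*/18}
Op 4: register job_C */8 -> active={job_A:*/13, job_B:*/15, job_C:*/8}
Op 5: unregister job_C -> active={job_A:*/13, job_B:*/15}
Op 6: unregister job_A -> active={job_B:*/15}
Op 7: register job_A */11 -> active={job_A:*/11, job_B:*/15}
Op 8: register job_A */14 -> active={job_A:*/14, job_B:*/15}
Op 9: unregister job_B -> active={job_A:*/14}
  job_A: interval 14, next fire after T=121 is 126
Earliest = 126, winner (lex tiebreak) = job_A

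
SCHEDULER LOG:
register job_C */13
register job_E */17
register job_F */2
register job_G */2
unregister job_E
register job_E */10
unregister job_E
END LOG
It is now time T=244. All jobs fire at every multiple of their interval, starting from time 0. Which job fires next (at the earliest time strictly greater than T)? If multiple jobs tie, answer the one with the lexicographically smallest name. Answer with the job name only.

Answer: job_F

Derivation:
Op 1: register job_C */13 -> active={job_C:*/13}
Op 2: register job_E */17 -> active={job_C:*/13, job_E:*/17}
Op 3: register job_F */2 -> active={job_C:*/13, job_E:*/17, job_F:*/2}
Op 4: register job_G */2 -> active={job_C:*/13, job_E:*/17, job_F:*/2, job_G:*/2}
Op 5: unregister job_E -> active={job_C:*/13, job_F:*/2, job_G:*/2}
Op 6: register job_E */10 -> active={job_C:*/13, job_E:*/10, job_F:*/2, job_G:*/2}
Op 7: unregister job_E -> active={job_C:*/13, job_F:*/2, job_G:*/2}
  job_C: interval 13, next fire after T=244 is 247
  job_F: interval 2, next fire after T=244 is 246
  job_G: interval 2, next fire after T=244 is 246
Earliest = 246, winner (lex tiebreak) = job_F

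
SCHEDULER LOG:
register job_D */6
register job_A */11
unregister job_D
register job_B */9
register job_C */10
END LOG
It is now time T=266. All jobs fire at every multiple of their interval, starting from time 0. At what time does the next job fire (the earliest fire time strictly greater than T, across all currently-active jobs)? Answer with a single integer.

Op 1: register job_D */6 -> active={job_D:*/6}
Op 2: register job_A */11 -> active={job_A:*/11, job_D:*/6}
Op 3: unregister job_D -> active={job_A:*/11}
Op 4: register job_B */9 -> active={job_A:*/11, job_B:*/9}
Op 5: register job_C */10 -> active={job_A:*/11, job_B:*/9, job_C:*/10}
  job_A: interval 11, next fire after T=266 is 275
  job_B: interval 9, next fire after T=266 is 270
  job_C: interval 10, next fire after T=266 is 270
Earliest fire time = 270 (job job_B)

Answer: 270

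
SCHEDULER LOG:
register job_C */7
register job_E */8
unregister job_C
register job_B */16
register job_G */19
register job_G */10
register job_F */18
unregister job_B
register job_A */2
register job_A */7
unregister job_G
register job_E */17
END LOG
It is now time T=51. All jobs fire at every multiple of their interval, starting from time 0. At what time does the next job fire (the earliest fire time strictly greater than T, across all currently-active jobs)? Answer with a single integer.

Op 1: register job_C */7 -> active={job_C:*/7}
Op 2: register job_E */8 -> active={job_C:*/7, job_E:*/8}
Op 3: unregister job_C -> active={job_E:*/8}
Op 4: register job_B */16 -> active={job_B:*/16, job_E:*/8}
Op 5: register job_G */19 -> active={job_B:*/16, job_E:*/8, job_G:*/19}
Op 6: register job_G */10 -> active={job_B:*/16, job_E:*/8, job_G:*/10}
Op 7: register job_F */18 -> active={job_B:*/16, job_E:*/8, job_F:*/18, job_G:*/10}
Op 8: unregister job_B -> active={job_E:*/8, job_F:*/18, job_G:*/10}
Op 9: register job_A */2 -> active={job_A:*/2, job_E:*/8, job_F:*/18, job_G:*/10}
Op 10: register job_A */7 -> active={job_A:*/7, job_E:*/8, job_F:*/18, job_G:*/10}
Op 11: unregister job_G -> active={job_A:*/7, job_E:*/8, job_F:*/18}
Op 12: register job_E */17 -> active={job_A:*/7, job_E:*/17, job_F:*/18}
  job_A: interval 7, next fire after T=51 is 56
  job_E: interval 17, next fire after T=51 is 68
  job_F: interval 18, next fire after T=51 is 54
Earliest fire time = 54 (job job_F)

Answer: 54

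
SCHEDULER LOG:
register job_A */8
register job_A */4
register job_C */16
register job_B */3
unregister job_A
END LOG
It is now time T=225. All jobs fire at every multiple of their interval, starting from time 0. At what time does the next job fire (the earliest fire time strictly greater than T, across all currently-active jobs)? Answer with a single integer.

Op 1: register job_A */8 -> active={job_A:*/8}
Op 2: register job_A */4 -> active={job_A:*/4}
Op 3: register job_C */16 -> active={job_A:*/4, job_C:*/16}
Op 4: register job_B */3 -> active={job_A:*/4, job_B:*/3, job_C:*/16}
Op 5: unregister job_A -> active={job_B:*/3, job_C:*/16}
  job_B: interval 3, next fire after T=225 is 228
  job_C: interval 16, next fire after T=225 is 240
Earliest fire time = 228 (job job_B)

Answer: 228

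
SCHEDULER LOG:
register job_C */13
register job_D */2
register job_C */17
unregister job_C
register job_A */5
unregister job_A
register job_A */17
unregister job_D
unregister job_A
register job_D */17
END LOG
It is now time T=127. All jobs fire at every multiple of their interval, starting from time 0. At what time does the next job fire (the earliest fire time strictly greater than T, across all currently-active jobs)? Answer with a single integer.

Op 1: register job_C */13 -> active={job_C:*/13}
Op 2: register job_D */2 -> active={job_C:*/13, job_D:*/2}
Op 3: register job_C */17 -> active={job_C:*/17, job_D:*/2}
Op 4: unregister job_C -> active={job_D:*/2}
Op 5: register job_A */5 -> active={job_A:*/5, job_D:*/2}
Op 6: unregister job_A -> active={job_D:*/2}
Op 7: register job_A */17 -> active={job_A:*/17, job_D:*/2}
Op 8: unregister job_D -> active={job_A:*/17}
Op 9: unregister job_A -> active={}
Op 10: register job_D */17 -> active={job_D:*/17}
  job_D: interval 17, next fire after T=127 is 136
Earliest fire time = 136 (job job_D)

Answer: 136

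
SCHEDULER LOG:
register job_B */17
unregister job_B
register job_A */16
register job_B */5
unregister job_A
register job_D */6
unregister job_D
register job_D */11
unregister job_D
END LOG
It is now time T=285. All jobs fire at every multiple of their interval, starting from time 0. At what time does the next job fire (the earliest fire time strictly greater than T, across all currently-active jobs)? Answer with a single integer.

Answer: 290

Derivation:
Op 1: register job_B */17 -> active={job_B:*/17}
Op 2: unregister job_B -> active={}
Op 3: register job_A */16 -> active={job_A:*/16}
Op 4: register job_B */5 -> active={job_A:*/16, job_B:*/5}
Op 5: unregister job_A -> active={job_B:*/5}
Op 6: register job_D */6 -> active={job_B:*/5, job_D:*/6}
Op 7: unregister job_D -> active={job_B:*/5}
Op 8: register job_D */11 -> active={job_B:*/5, job_D:*/11}
Op 9: unregister job_D -> active={job_B:*/5}
  job_B: interval 5, next fire after T=285 is 290
Earliest fire time = 290 (job job_B)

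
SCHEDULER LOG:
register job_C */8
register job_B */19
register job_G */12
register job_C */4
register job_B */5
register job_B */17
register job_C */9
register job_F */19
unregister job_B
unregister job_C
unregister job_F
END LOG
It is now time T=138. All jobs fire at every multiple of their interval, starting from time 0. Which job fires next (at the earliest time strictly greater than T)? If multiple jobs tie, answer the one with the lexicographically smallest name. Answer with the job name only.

Answer: job_G

Derivation:
Op 1: register job_C */8 -> active={job_C:*/8}
Op 2: register job_B */19 -> active={job_B:*/19, job_C:*/8}
Op 3: register job_G */12 -> active={job_B:*/19, job_C:*/8, job_G:*/12}
Op 4: register job_C */4 -> active={job_B:*/19, job_C:*/4, job_G:*/12}
Op 5: register job_B */5 -> active={job_B:*/5, job_C:*/4, job_G:*/12}
Op 6: register job_B */17 -> active={job_B:*/17, job_C:*/4, job_G:*/12}
Op 7: register job_C */9 -> active={job_B:*/17, job_C:*/9, job_G:*/12}
Op 8: register job_F */19 -> active={job_B:*/17, job_C:*/9, job_F:*/19, job_G:*/12}
Op 9: unregister job_B -> active={job_C:*/9, job_F:*/19, job_G:*/12}
Op 10: unregister job_C -> active={job_F:*/19, job_G:*/12}
Op 11: unregister job_F -> active={job_G:*/12}
  job_G: interval 12, next fire after T=138 is 144
Earliest = 144, winner (lex tiebreak) = job_G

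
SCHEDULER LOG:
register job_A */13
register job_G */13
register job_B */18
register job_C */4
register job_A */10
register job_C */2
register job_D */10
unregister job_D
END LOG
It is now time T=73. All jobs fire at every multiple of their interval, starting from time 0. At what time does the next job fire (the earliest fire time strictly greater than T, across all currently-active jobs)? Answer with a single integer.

Answer: 74

Derivation:
Op 1: register job_A */13 -> active={job_A:*/13}
Op 2: register job_G */13 -> active={job_A:*/13, job_G:*/13}
Op 3: register job_B */18 -> active={job_A:*/13, job_B:*/18, job_G:*/13}
Op 4: register job_C */4 -> active={job_A:*/13, job_B:*/18, job_C:*/4, job_G:*/13}
Op 5: register job_A */10 -> active={job_A:*/10, job_B:*/18, job_C:*/4, job_G:*/13}
Op 6: register job_C */2 -> active={job_A:*/10, job_B:*/18, job_C:*/2, job_G:*/13}
Op 7: register job_D */10 -> active={job_A:*/10, job_B:*/18, job_C:*/2, job_D:*/10, job_G:*/13}
Op 8: unregister job_D -> active={job_A:*/10, job_B:*/18, job_C:*/2, job_G:*/13}
  job_A: interval 10, next fire after T=73 is 80
  job_B: interval 18, next fire after T=73 is 90
  job_C: interval 2, next fire after T=73 is 74
  job_G: interval 13, next fire after T=73 is 78
Earliest fire time = 74 (job job_C)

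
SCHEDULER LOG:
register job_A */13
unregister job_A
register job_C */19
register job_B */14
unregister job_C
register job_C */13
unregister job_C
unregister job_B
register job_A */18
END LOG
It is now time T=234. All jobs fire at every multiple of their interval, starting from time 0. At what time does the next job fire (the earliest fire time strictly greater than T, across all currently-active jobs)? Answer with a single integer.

Op 1: register job_A */13 -> active={job_A:*/13}
Op 2: unregister job_A -> active={}
Op 3: register job_C */19 -> active={job_C:*/19}
Op 4: register job_B */14 -> active={job_B:*/14, job_C:*/19}
Op 5: unregister job_C -> active={job_B:*/14}
Op 6: register job_C */13 -> active={job_B:*/14, job_C:*/13}
Op 7: unregister job_C -> active={job_B:*/14}
Op 8: unregister job_B -> active={}
Op 9: register job_A */18 -> active={job_A:*/18}
  job_A: interval 18, next fire after T=234 is 252
Earliest fire time = 252 (job job_A)

Answer: 252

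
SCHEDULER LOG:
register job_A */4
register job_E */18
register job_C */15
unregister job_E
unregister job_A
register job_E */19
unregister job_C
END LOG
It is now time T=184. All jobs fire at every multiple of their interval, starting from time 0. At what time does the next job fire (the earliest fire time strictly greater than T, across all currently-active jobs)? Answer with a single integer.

Op 1: register job_A */4 -> active={job_A:*/4}
Op 2: register job_E */18 -> active={job_A:*/4, job_E:*/18}
Op 3: register job_C */15 -> active={job_A:*/4, job_C:*/15, job_E:*/18}
Op 4: unregister job_E -> active={job_A:*/4, job_C:*/15}
Op 5: unregister job_A -> active={job_C:*/15}
Op 6: register job_E */19 -> active={job_C:*/15, job_E:*/19}
Op 7: unregister job_C -> active={job_E:*/19}
  job_E: interval 19, next fire after T=184 is 190
Earliest fire time = 190 (job job_E)

Answer: 190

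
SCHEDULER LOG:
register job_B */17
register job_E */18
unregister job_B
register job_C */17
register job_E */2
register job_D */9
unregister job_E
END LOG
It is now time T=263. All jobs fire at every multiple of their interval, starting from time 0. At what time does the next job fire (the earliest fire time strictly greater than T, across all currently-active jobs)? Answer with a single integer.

Op 1: register job_B */17 -> active={job_B:*/17}
Op 2: register job_E */18 -> active={job_B:*/17, job_E:*/18}
Op 3: unregister job_B -> active={job_E:*/18}
Op 4: register job_C */17 -> active={job_C:*/17, job_E:*/18}
Op 5: register job_E */2 -> active={job_C:*/17, job_E:*/2}
Op 6: register job_D */9 -> active={job_C:*/17, job_D:*/9, job_E:*/2}
Op 7: unregister job_E -> active={job_C:*/17, job_D:*/9}
  job_C: interval 17, next fire after T=263 is 272
  job_D: interval 9, next fire after T=263 is 270
Earliest fire time = 270 (job job_D)

Answer: 270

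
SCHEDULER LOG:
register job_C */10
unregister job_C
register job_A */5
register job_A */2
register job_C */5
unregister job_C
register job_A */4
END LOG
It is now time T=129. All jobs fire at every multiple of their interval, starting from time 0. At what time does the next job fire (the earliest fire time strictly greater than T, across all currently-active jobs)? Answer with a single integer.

Op 1: register job_C */10 -> active={job_C:*/10}
Op 2: unregister job_C -> active={}
Op 3: register job_A */5 -> active={job_A:*/5}
Op 4: register job_A */2 -> active={job_A:*/2}
Op 5: register job_C */5 -> active={job_A:*/2, job_C:*/5}
Op 6: unregister job_C -> active={job_A:*/2}
Op 7: register job_A */4 -> active={job_A:*/4}
  job_A: interval 4, next fire after T=129 is 132
Earliest fire time = 132 (job job_A)

Answer: 132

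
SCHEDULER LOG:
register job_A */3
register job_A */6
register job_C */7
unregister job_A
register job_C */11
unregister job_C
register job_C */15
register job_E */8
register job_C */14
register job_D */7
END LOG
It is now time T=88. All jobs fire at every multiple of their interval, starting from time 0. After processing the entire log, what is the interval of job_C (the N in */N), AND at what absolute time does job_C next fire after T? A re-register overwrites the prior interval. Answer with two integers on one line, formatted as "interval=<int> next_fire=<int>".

Op 1: register job_A */3 -> active={job_A:*/3}
Op 2: register job_A */6 -> active={job_A:*/6}
Op 3: register job_C */7 -> active={job_A:*/6, job_C:*/7}
Op 4: unregister job_A -> active={job_C:*/7}
Op 5: register job_C */11 -> active={job_C:*/11}
Op 6: unregister job_C -> active={}
Op 7: register job_C */15 -> active={job_C:*/15}
Op 8: register job_E */8 -> active={job_C:*/15, job_E:*/8}
Op 9: register job_C */14 -> active={job_C:*/14, job_E:*/8}
Op 10: register job_D */7 -> active={job_C:*/14, job_D:*/7, job_E:*/8}
Final interval of job_C = 14
Next fire of job_C after T=88: (88//14+1)*14 = 98

Answer: interval=14 next_fire=98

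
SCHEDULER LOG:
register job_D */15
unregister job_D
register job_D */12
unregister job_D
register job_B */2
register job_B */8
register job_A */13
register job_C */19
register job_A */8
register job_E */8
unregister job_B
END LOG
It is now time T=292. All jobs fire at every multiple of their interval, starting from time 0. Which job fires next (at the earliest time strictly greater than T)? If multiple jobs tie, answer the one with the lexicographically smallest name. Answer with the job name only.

Answer: job_A

Derivation:
Op 1: register job_D */15 -> active={job_D:*/15}
Op 2: unregister job_D -> active={}
Op 3: register job_D */12 -> active={job_D:*/12}
Op 4: unregister job_D -> active={}
Op 5: register job_B */2 -> active={job_B:*/2}
Op 6: register job_B */8 -> active={job_B:*/8}
Op 7: register job_A */13 -> active={job_A:*/13, job_B:*/8}
Op 8: register job_C */19 -> active={job_A:*/13, job_B:*/8, job_C:*/19}
Op 9: register job_A */8 -> active={job_A:*/8, job_B:*/8, job_C:*/19}
Op 10: register job_E */8 -> active={job_A:*/8, job_B:*/8, job_C:*/19, job_E:*/8}
Op 11: unregister job_B -> active={job_A:*/8, job_C:*/19, job_E:*/8}
  job_A: interval 8, next fire after T=292 is 296
  job_C: interval 19, next fire after T=292 is 304
  job_E: interval 8, next fire after T=292 is 296
Earliest = 296, winner (lex tiebreak) = job_A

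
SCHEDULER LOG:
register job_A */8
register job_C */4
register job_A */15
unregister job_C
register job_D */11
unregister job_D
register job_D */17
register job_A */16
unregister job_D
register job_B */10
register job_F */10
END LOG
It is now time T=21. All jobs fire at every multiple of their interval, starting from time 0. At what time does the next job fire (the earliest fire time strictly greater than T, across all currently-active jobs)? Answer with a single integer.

Answer: 30

Derivation:
Op 1: register job_A */8 -> active={job_A:*/8}
Op 2: register job_C */4 -> active={job_A:*/8, job_C:*/4}
Op 3: register job_A */15 -> active={job_A:*/15, job_C:*/4}
Op 4: unregister job_C -> active={job_A:*/15}
Op 5: register job_D */11 -> active={job_A:*/15, job_D:*/11}
Op 6: unregister job_D -> active={job_A:*/15}
Op 7: register job_D */17 -> active={job_A:*/15, job_D:*/17}
Op 8: register job_A */16 -> active={job_A:*/16, job_D:*/17}
Op 9: unregister job_D -> active={job_A:*/16}
Op 10: register job_B */10 -> active={job_A:*/16, job_B:*/10}
Op 11: register job_F */10 -> active={job_A:*/16, job_B:*/10, job_F:*/10}
  job_A: interval 16, next fire after T=21 is 32
  job_B: interval 10, next fire after T=21 is 30
  job_F: interval 10, next fire after T=21 is 30
Earliest fire time = 30 (job job_B)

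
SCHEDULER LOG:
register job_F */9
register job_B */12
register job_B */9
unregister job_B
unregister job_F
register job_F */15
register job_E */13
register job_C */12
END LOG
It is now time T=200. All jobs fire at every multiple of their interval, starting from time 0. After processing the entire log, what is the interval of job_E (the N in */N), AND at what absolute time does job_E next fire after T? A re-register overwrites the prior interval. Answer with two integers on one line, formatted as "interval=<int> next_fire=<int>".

Op 1: register job_F */9 -> active={job_F:*/9}
Op 2: register job_B */12 -> active={job_B:*/12, job_F:*/9}
Op 3: register job_B */9 -> active={job_B:*/9, job_F:*/9}
Op 4: unregister job_B -> active={job_F:*/9}
Op 5: unregister job_F -> active={}
Op 6: register job_F */15 -> active={job_F:*/15}
Op 7: register job_E */13 -> active={job_E:*/13, job_F:*/15}
Op 8: register job_C */12 -> active={job_C:*/12, job_E:*/13, job_F:*/15}
Final interval of job_E = 13
Next fire of job_E after T=200: (200//13+1)*13 = 208

Answer: interval=13 next_fire=208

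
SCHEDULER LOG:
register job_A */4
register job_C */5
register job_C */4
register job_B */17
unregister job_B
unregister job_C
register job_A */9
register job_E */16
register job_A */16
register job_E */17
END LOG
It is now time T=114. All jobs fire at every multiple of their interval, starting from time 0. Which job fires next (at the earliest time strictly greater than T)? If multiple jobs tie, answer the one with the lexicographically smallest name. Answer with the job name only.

Op 1: register job_A */4 -> active={job_A:*/4}
Op 2: register job_C */5 -> active={job_A:*/4, job_C:*/5}
Op 3: register job_C */4 -> active={job_A:*/4, job_C:*/4}
Op 4: register job_B */17 -> active={job_A:*/4, job_B:*/17, job_C:*/4}
Op 5: unregister job_B -> active={job_A:*/4, job_C:*/4}
Op 6: unregister job_C -> active={job_A:*/4}
Op 7: register job_A */9 -> active={job_A:*/9}
Op 8: register job_E */16 -> active={job_A:*/9, job_E:*/16}
Op 9: register job_A */16 -> active={job_A:*/16, job_E:*/16}
Op 10: register job_E */17 -> active={job_A:*/16, job_E:*/17}
  job_A: interval 16, next fire after T=114 is 128
  job_E: interval 17, next fire after T=114 is 119
Earliest = 119, winner (lex tiebreak) = job_E

Answer: job_E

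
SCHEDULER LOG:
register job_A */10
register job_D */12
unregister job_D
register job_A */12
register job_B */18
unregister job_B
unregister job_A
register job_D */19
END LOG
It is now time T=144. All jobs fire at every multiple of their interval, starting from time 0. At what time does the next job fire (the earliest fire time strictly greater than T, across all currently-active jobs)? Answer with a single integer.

Answer: 152

Derivation:
Op 1: register job_A */10 -> active={job_A:*/10}
Op 2: register job_D */12 -> active={job_A:*/10, job_D:*/12}
Op 3: unregister job_D -> active={job_A:*/10}
Op 4: register job_A */12 -> active={job_A:*/12}
Op 5: register job_B */18 -> active={job_A:*/12, job_B:*/18}
Op 6: unregister job_B -> active={job_A:*/12}
Op 7: unregister job_A -> active={}
Op 8: register job_D */19 -> active={job_D:*/19}
  job_D: interval 19, next fire after T=144 is 152
Earliest fire time = 152 (job job_D)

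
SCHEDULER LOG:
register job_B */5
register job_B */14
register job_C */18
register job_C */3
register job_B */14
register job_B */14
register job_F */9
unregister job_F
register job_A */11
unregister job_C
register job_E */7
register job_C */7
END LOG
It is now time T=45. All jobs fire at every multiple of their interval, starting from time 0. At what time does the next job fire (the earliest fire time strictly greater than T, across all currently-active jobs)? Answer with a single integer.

Op 1: register job_B */5 -> active={job_B:*/5}
Op 2: register job_B */14 -> active={job_B:*/14}
Op 3: register job_C */18 -> active={job_B:*/14, job_C:*/18}
Op 4: register job_C */3 -> active={job_B:*/14, job_C:*/3}
Op 5: register job_B */14 -> active={job_B:*/14, job_C:*/3}
Op 6: register job_B */14 -> active={job_B:*/14, job_C:*/3}
Op 7: register job_F */9 -> active={job_B:*/14, job_C:*/3, job_F:*/9}
Op 8: unregister job_F -> active={job_B:*/14, job_C:*/3}
Op 9: register job_A */11 -> active={job_A:*/11, job_B:*/14, job_C:*/3}
Op 10: unregister job_C -> active={job_A:*/11, job_B:*/14}
Op 11: register job_E */7 -> active={job_A:*/11, job_B:*/14, job_E:*/7}
Op 12: register job_C */7 -> active={job_A:*/11, job_B:*/14, job_C:*/7, job_E:*/7}
  job_A: interval 11, next fire after T=45 is 55
  job_B: interval 14, next fire after T=45 is 56
  job_C: interval 7, next fire after T=45 is 49
  job_E: interval 7, next fire after T=45 is 49
Earliest fire time = 49 (job job_C)

Answer: 49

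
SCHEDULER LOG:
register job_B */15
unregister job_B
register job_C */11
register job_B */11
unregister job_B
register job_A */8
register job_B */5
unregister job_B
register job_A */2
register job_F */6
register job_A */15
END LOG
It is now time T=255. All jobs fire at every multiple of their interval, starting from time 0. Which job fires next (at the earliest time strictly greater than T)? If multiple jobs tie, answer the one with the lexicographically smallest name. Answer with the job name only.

Answer: job_F

Derivation:
Op 1: register job_B */15 -> active={job_B:*/15}
Op 2: unregister job_B -> active={}
Op 3: register job_C */11 -> active={job_C:*/11}
Op 4: register job_B */11 -> active={job_B:*/11, job_C:*/11}
Op 5: unregister job_B -> active={job_C:*/11}
Op 6: register job_A */8 -> active={job_A:*/8, job_C:*/11}
Op 7: register job_B */5 -> active={job_A:*/8, job_B:*/5, job_C:*/11}
Op 8: unregister job_B -> active={job_A:*/8, job_C:*/11}
Op 9: register job_A */2 -> active={job_A:*/2, job_C:*/11}
Op 10: register job_F */6 -> active={job_A:*/2, job_C:*/11, job_F:*/6}
Op 11: register job_A */15 -> active={job_A:*/15, job_C:*/11, job_F:*/6}
  job_A: interval 15, next fire after T=255 is 270
  job_C: interval 11, next fire after T=255 is 264
  job_F: interval 6, next fire after T=255 is 258
Earliest = 258, winner (lex tiebreak) = job_F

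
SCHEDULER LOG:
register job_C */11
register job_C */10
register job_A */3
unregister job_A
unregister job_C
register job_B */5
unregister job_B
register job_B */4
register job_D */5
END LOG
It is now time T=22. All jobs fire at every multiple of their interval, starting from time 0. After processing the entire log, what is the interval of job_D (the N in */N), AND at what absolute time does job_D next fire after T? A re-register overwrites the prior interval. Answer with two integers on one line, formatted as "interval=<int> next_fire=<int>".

Answer: interval=5 next_fire=25

Derivation:
Op 1: register job_C */11 -> active={job_C:*/11}
Op 2: register job_C */10 -> active={job_C:*/10}
Op 3: register job_A */3 -> active={job_A:*/3, job_C:*/10}
Op 4: unregister job_A -> active={job_C:*/10}
Op 5: unregister job_C -> active={}
Op 6: register job_B */5 -> active={job_B:*/5}
Op 7: unregister job_B -> active={}
Op 8: register job_B */4 -> active={job_B:*/4}
Op 9: register job_D */5 -> active={job_B:*/4, job_D:*/5}
Final interval of job_D = 5
Next fire of job_D after T=22: (22//5+1)*5 = 25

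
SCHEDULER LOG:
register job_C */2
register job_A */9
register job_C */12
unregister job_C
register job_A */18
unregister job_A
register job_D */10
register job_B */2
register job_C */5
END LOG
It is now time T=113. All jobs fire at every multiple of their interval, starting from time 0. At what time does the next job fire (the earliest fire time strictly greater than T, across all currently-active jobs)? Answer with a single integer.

Op 1: register job_C */2 -> active={job_C:*/2}
Op 2: register job_A */9 -> active={job_A:*/9, job_C:*/2}
Op 3: register job_C */12 -> active={job_A:*/9, job_C:*/12}
Op 4: unregister job_C -> active={job_A:*/9}
Op 5: register job_A */18 -> active={job_A:*/18}
Op 6: unregister job_A -> active={}
Op 7: register job_D */10 -> active={job_D:*/10}
Op 8: register job_B */2 -> active={job_B:*/2, job_D:*/10}
Op 9: register job_C */5 -> active={job_B:*/2, job_C:*/5, job_D:*/10}
  job_B: interval 2, next fire after T=113 is 114
  job_C: interval 5, next fire after T=113 is 115
  job_D: interval 10, next fire after T=113 is 120
Earliest fire time = 114 (job job_B)

Answer: 114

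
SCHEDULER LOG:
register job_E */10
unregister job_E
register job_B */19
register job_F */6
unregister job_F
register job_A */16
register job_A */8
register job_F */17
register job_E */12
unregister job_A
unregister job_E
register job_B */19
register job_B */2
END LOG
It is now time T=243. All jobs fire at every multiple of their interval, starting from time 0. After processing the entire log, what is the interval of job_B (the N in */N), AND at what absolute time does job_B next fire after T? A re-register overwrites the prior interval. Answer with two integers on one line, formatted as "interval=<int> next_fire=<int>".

Op 1: register job_E */10 -> active={job_E:*/10}
Op 2: unregister job_E -> active={}
Op 3: register job_B */19 -> active={job_B:*/19}
Op 4: register job_F */6 -> active={job_B:*/19, job_F:*/6}
Op 5: unregister job_F -> active={job_B:*/19}
Op 6: register job_A */16 -> active={job_A:*/16, job_B:*/19}
Op 7: register job_A */8 -> active={job_A:*/8, job_B:*/19}
Op 8: register job_F */17 -> active={job_A:*/8, job_B:*/19, job_F:*/17}
Op 9: register job_E */12 -> active={job_A:*/8, job_B:*/19, job_E:*/12, job_F:*/17}
Op 10: unregister job_A -> active={job_B:*/19, job_E:*/12, job_F:*/17}
Op 11: unregister job_E -> active={job_B:*/19, job_F:*/17}
Op 12: register job_B */19 -> active={job_B:*/19, job_F:*/17}
Op 13: register job_B */2 -> active={job_B:*/2, job_F:*/17}
Final interval of job_B = 2
Next fire of job_B after T=243: (243//2+1)*2 = 244

Answer: interval=2 next_fire=244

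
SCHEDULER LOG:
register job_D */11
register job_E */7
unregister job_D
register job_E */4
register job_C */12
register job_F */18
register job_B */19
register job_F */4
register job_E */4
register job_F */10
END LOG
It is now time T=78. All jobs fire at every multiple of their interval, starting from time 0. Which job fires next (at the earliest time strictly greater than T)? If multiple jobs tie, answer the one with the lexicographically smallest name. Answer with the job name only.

Op 1: register job_D */11 -> active={job_D:*/11}
Op 2: register job_E */7 -> active={job_D:*/11, job_E:*/7}
Op 3: unregister job_D -> active={job_E:*/7}
Op 4: register job_E */4 -> active={job_E:*/4}
Op 5: register job_C */12 -> active={job_C:*/12, job_E:*/4}
Op 6: register job_F */18 -> active={job_C:*/12, job_E:*/4, job_F:*/18}
Op 7: register job_B */19 -> active={job_B:*/19, job_C:*/12, job_E:*/4, job_F:*/18}
Op 8: register job_F */4 -> active={job_B:*/19, job_C:*/12, job_E:*/4, job_F:*/4}
Op 9: register job_E */4 -> active={job_B:*/19, job_C:*/12, job_E:*/4, job_F:*/4}
Op 10: register job_F */10 -> active={job_B:*/19, job_C:*/12, job_E:*/4, job_F:*/10}
  job_B: interval 19, next fire after T=78 is 95
  job_C: interval 12, next fire after T=78 is 84
  job_E: interval 4, next fire after T=78 is 80
  job_F: interval 10, next fire after T=78 is 80
Earliest = 80, winner (lex tiebreak) = job_E

Answer: job_E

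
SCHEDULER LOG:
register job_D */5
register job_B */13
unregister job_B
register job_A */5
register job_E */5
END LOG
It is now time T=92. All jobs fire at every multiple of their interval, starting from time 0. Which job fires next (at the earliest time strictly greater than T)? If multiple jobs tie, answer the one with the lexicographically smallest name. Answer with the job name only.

Op 1: register job_D */5 -> active={job_D:*/5}
Op 2: register job_B */13 -> active={job_B:*/13, job_D:*/5}
Op 3: unregister job_B -> active={job_D:*/5}
Op 4: register job_A */5 -> active={job_A:*/5, job_D:*/5}
Op 5: register job_E */5 -> active={job_A:*/5, job_D:*/5, job_E:*/5}
  job_A: interval 5, next fire after T=92 is 95
  job_D: interval 5, next fire after T=92 is 95
  job_E: interval 5, next fire after T=92 is 95
Earliest = 95, winner (lex tiebreak) = job_A

Answer: job_A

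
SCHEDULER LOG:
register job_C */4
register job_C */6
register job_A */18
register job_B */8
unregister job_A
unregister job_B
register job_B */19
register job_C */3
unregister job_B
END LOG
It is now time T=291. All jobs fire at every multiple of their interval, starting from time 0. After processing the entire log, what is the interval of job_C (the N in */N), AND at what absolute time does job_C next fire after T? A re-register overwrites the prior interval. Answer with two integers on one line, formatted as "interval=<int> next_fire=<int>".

Op 1: register job_C */4 -> active={job_C:*/4}
Op 2: register job_C */6 -> active={job_C:*/6}
Op 3: register job_A */18 -> active={job_A:*/18, job_C:*/6}
Op 4: register job_B */8 -> active={job_A:*/18, job_B:*/8, job_C:*/6}
Op 5: unregister job_A -> active={job_B:*/8, job_C:*/6}
Op 6: unregister job_B -> active={job_C:*/6}
Op 7: register job_B */19 -> active={job_B:*/19, job_C:*/6}
Op 8: register job_C */3 -> active={job_B:*/19, job_C:*/3}
Op 9: unregister job_B -> active={job_C:*/3}
Final interval of job_C = 3
Next fire of job_C after T=291: (291//3+1)*3 = 294

Answer: interval=3 next_fire=294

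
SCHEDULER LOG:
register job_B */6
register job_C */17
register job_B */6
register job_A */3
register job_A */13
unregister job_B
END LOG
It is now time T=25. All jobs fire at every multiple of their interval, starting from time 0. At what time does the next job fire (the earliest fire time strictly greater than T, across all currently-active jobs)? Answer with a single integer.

Answer: 26

Derivation:
Op 1: register job_B */6 -> active={job_B:*/6}
Op 2: register job_C */17 -> active={job_B:*/6, job_C:*/17}
Op 3: register job_B */6 -> active={job_B:*/6, job_C:*/17}
Op 4: register job_A */3 -> active={job_A:*/3, job_B:*/6, job_C:*/17}
Op 5: register job_A */13 -> active={job_A:*/13, job_B:*/6, job_C:*/17}
Op 6: unregister job_B -> active={job_A:*/13, job_C:*/17}
  job_A: interval 13, next fire after T=25 is 26
  job_C: interval 17, next fire after T=25 is 34
Earliest fire time = 26 (job job_A)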